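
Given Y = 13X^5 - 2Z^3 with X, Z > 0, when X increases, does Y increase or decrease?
Y increases

Taking the partial derivative:
∂Y/∂X = 65X^4

∂Y/∂X = 65X^4 > 0 (assuming positive values)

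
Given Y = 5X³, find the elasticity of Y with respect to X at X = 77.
Elasticity = 3

Elasticity = (dY/dX) · (X/Y)

dY/dX = 15·X²
At X = 77: dY/dX = 88935, Y = 2282665

Elasticity = 88935 · (77 / 2282665) = 3

Interpretation: for a small percentage change in X, the percentage change in Y is approximately 3.00 times as large.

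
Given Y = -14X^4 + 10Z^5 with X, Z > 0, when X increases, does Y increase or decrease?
Y decreases

Taking the partial derivative:
∂Y/∂X = -56X^3

∂Y/∂X = -56X^3 < 0 (assuming positive values)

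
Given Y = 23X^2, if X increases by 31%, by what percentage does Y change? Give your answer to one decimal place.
71.6%

For Y = 23X^2:
If X → X(1 + 0.31)
Then Y → Y · (1 + 0.31)^2
     = Y · 1.7161

Percentage change = ((1 + 0.31)^2 − 1) × 100% ≈ 71.6%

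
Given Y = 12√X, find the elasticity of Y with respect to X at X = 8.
Elasticity = 1/2

Elasticity = (dY/dX) · (X/Y)

dY/dX = 6/√X
At X = 8: dY/dX = 3·√2/2, Y = 24·√2

Elasticity = (3·√2/2) · (8 / (24·√2)) = 1/2

Interpretation: for a small percentage change in X, the percentage change in Y is approximately 0.50 times as large.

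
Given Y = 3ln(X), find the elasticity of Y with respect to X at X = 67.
Elasticity = 1/ln(67) ≈ 0.2378

Elasticity = (dY/dX) · (X/Y)

dY/dX = 3/X
At X = 67: dY/dX = 3/67, Y = 3·ln(67)

Elasticity = (3/67) · (67 / (3·ln(67))) = 1/ln(67) ≈ 0.2378

Interpretation: for a small percentage change in X, the percentage change in Y is approximately 0.24 times as large.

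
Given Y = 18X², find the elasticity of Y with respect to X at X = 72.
Elasticity = 2

Elasticity = (dY/dX) · (X/Y)

dY/dX = 36·X
At X = 72: dY/dX = 2592, Y = 93312

Elasticity = 2592 · (72 / 93312) = 2

Interpretation: for a small percentage change in X, the percentage change in Y is approximately 2.00 times as large.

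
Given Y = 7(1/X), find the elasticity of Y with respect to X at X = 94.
Elasticity = -1

Elasticity = (dY/dX) · (X/Y)

dY/dX = -7/X²
At X = 94: dY/dX = -7/8836, Y = 7/94

Elasticity = (-7/8836) · (94 / (7/94)) = -1

Interpretation: for a small percentage change in X, the percentage change in Y is approximately -1.00 times as large.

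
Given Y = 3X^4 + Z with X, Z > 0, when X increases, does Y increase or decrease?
Y increases

Taking the partial derivative:
∂Y/∂X = 12X^3

∂Y/∂X = 12X^3 > 0 (assuming positive values)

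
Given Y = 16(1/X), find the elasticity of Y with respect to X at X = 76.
Elasticity = -1

Elasticity = (dY/dX) · (X/Y)

dY/dX = -16/X²
At X = 76: dY/dX = -1/361, Y = 4/19

Elasticity = (-1/361) · (76 / (4/19)) = -1

Interpretation: for a small percentage change in X, the percentage change in Y is approximately -1.00 times as large.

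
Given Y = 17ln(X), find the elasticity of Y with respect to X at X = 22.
Elasticity = 1/ln(22) ≈ 0.3235

Elasticity = (dY/dX) · (X/Y)

dY/dX = 17/X
At X = 22: dY/dX = 17/22, Y = 17·ln(22)

Elasticity = (17/22) · (22 / (17·ln(22))) = 1/ln(22) ≈ 0.3235

Interpretation: for a small percentage change in X, the percentage change in Y is approximately 0.32 times as large.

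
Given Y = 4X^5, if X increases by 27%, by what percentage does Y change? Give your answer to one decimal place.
230.4%

For Y = 4X^5:
If X → X(1 + 0.27)
Then Y → Y · (1 + 0.27)^5
     ≈ Y · 3.3038

Percentage change = ((1 + 0.27)^5 − 1) × 100% ≈ 230.4%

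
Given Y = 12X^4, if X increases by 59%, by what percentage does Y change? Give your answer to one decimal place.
539.1%

For Y = 12X^4:
If X → X(1 + 0.59)
Then Y → Y · (1 + 0.59)^4
     ≈ Y · 6.3913

Percentage change = ((1 + 0.59)^4 − 1) × 100% ≈ 539.1%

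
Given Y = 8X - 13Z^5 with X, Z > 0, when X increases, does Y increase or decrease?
Y increases

Taking the partial derivative:
∂Y/∂X = 8

∂Y/∂X = 8 > 0 (assuming positive values)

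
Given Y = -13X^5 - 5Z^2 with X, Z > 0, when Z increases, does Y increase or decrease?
Y decreases

Taking the partial derivative:
∂Y/∂Z = -10Z

∂Y/∂Z = -10Z < 0 (assuming positive values)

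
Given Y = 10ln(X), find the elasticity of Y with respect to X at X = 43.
Elasticity = 1/ln(43) ≈ 0.2659

Elasticity = (dY/dX) · (X/Y)

dY/dX = 10/X
At X = 43: dY/dX = 10/43, Y = 10·ln(43)

Elasticity = (10/43) · (43 / (10·ln(43))) = 1/ln(43) ≈ 0.2659

Interpretation: for a small percentage change in X, the percentage change in Y is approximately 0.27 times as large.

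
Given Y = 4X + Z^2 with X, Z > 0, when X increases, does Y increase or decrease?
Y increases

Taking the partial derivative:
∂Y/∂X = 4

∂Y/∂X = 4 > 0 (assuming positive values)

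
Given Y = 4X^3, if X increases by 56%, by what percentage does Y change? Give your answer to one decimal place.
279.6%

For Y = 4X^3:
If X → X(1 + 0.56)
Then Y → Y · (1 + 0.56)^3
     ≈ Y · 3.7964

Percentage change = ((1 + 0.56)^3 − 1) × 100% ≈ 279.6%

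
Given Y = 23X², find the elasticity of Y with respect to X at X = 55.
Elasticity = 2

Elasticity = (dY/dX) · (X/Y)

dY/dX = 46·X
At X = 55: dY/dX = 2530, Y = 69575

Elasticity = 2530 · (55 / 69575) = 2

Interpretation: for a small percentage change in X, the percentage change in Y is approximately 2.00 times as large.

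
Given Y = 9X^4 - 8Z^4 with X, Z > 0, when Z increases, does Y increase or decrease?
Y decreases

Taking the partial derivative:
∂Y/∂Z = -32Z^3

∂Y/∂Z = -32Z^3 < 0 (assuming positive values)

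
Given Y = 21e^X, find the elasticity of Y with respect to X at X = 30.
Elasticity = 30

Elasticity = (dY/dX) · (X/Y)

dY/dX = 21·e^X
At X = 30: dY/dX = 21·e^30, Y = 21·e^30

Elasticity = (21·e^30) · (30 / (21·e^30)) = 30

Interpretation: for a small percentage change in X, the percentage change in Y is approximately 30.00 times as large.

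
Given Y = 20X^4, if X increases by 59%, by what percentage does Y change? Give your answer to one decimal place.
539.1%

For Y = 20X^4:
If X → X(1 + 0.59)
Then Y → Y · (1 + 0.59)^4
     ≈ Y · 6.3913

Percentage change = ((1 + 0.59)^4 − 1) × 100% ≈ 539.1%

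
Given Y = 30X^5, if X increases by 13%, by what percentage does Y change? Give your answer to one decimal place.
84.2%

For Y = 30X^5:
If X → X(1 + 0.13)
Then Y → Y · (1 + 0.13)^5
     ≈ Y · 1.8424

Percentage change = ((1 + 0.13)^5 − 1) × 100% ≈ 84.2%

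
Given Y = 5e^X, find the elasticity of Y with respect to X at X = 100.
Elasticity = 100

Elasticity = (dY/dX) · (X/Y)

dY/dX = 5·e^X
At X = 100: dY/dX = 5·e^100, Y = 5·e^100

Elasticity = (5·e^100) · (100 / (5·e^100)) = 100

Interpretation: for a small percentage change in X, the percentage change in Y is approximately 100.00 times as large.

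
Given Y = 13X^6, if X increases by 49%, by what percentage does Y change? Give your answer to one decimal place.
994.3%

For Y = 13X^6:
If X → X(1 + 0.49)
Then Y → Y · (1 + 0.49)^6
     ≈ Y · 10.9425

Percentage change = ((1 + 0.49)^6 − 1) × 100% ≈ 994.3%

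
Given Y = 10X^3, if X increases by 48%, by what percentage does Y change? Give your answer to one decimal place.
224.2%

For Y = 10X^3:
If X → X(1 + 0.48)
Then Y → Y · (1 + 0.48)^3
     ≈ Y · 3.2418

Percentage change = ((1 + 0.48)^3 − 1) × 100% ≈ 224.2%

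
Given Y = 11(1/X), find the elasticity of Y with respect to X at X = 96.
Elasticity = -1

Elasticity = (dY/dX) · (X/Y)

dY/dX = -11/X²
At X = 96: dY/dX = -11/9216, Y = 11/96

Elasticity = (-11/9216) · (96 / (11/96)) = -1

Interpretation: for a small percentage change in X, the percentage change in Y is approximately -1.00 times as large.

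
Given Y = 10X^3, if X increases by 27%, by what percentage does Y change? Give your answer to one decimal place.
104.8%

For Y = 10X^3:
If X → X(1 + 0.27)
Then Y → Y · (1 + 0.27)^3
     ≈ Y · 2.0484

Percentage change = ((1 + 0.27)^3 − 1) × 100% ≈ 104.8%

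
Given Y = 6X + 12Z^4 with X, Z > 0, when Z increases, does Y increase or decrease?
Y increases

Taking the partial derivative:
∂Y/∂Z = 48Z^3

∂Y/∂Z = 48Z^3 > 0 (assuming positive values)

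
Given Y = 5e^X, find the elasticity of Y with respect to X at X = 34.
Elasticity = 34

Elasticity = (dY/dX) · (X/Y)

dY/dX = 5·e^X
At X = 34: dY/dX = 5·e^34, Y = 5·e^34

Elasticity = (5·e^34) · (34 / (5·e^34)) = 34

Interpretation: for a small percentage change in X, the percentage change in Y is approximately 34.00 times as large.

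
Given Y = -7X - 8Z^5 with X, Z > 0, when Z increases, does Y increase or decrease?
Y decreases

Taking the partial derivative:
∂Y/∂Z = -40Z^4

∂Y/∂Z = -40Z^4 < 0 (assuming positive values)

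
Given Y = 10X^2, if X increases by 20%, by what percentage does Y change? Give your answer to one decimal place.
44.0%

For Y = 10X^2:
If X → X(1 + 0.2)
Then Y → Y · (1 + 0.2)^2
     = Y · 1.4400

Percentage change = ((1 + 0.2)^2 − 1) × 100% = 44.0%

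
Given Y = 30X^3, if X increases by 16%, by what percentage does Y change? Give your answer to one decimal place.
56.1%

For Y = 30X^3:
If X → X(1 + 0.16)
Then Y → Y · (1 + 0.16)^3
     ≈ Y · 1.5609

Percentage change = ((1 + 0.16)^3 − 1) × 100% ≈ 56.1%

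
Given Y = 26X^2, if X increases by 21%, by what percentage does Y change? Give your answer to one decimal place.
46.4%

For Y = 26X^2:
If X → X(1 + 0.21)
Then Y → Y · (1 + 0.21)^2
     = Y · 1.4641

Percentage change = ((1 + 0.21)^2 − 1) × 100% ≈ 46.4%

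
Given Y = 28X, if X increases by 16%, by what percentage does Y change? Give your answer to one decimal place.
16.0%

For Y = 28X:
If X → X(1 + 0.16)
Then Y → Y · (1 + 0.16)^1
     = Y · 1.1600

Percentage change = ((1 + 0.16)^1 − 1) × 100% = 16.0%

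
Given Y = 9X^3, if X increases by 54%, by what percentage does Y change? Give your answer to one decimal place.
265.2%

For Y = 9X^3:
If X → X(1 + 0.54)
Then Y → Y · (1 + 0.54)^3
     ≈ Y · 3.6523

Percentage change = ((1 + 0.54)^3 − 1) × 100% ≈ 265.2%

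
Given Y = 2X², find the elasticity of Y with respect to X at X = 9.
Elasticity = 2

Elasticity = (dY/dX) · (X/Y)

dY/dX = 4·X
At X = 9: dY/dX = 36, Y = 162

Elasticity = 36 · (9 / 162) = 2

Interpretation: for a small percentage change in X, the percentage change in Y is approximately 2.00 times as large.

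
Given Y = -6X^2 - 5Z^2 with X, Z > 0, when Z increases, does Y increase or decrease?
Y decreases

Taking the partial derivative:
∂Y/∂Z = -10Z

∂Y/∂Z = -10Z < 0 (assuming positive values)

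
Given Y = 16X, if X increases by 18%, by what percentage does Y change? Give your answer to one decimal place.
18.0%

For Y = 16X:
If X → X(1 + 0.18)
Then Y → Y · (1 + 0.18)^1
     = Y · 1.1800

Percentage change = ((1 + 0.18)^1 − 1) × 100% = 18.0%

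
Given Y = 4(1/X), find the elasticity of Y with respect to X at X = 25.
Elasticity = -1

Elasticity = (dY/dX) · (X/Y)

dY/dX = -4/X²
At X = 25: dY/dX = -4/625, Y = 4/25

Elasticity = (-4/625) · (25 / (4/25)) = -1

Interpretation: for a small percentage change in X, the percentage change in Y is approximately -1.00 times as large.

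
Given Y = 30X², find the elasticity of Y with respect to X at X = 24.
Elasticity = 2

Elasticity = (dY/dX) · (X/Y)

dY/dX = 60·X
At X = 24: dY/dX = 1440, Y = 17280

Elasticity = 1440 · (24 / 17280) = 2

Interpretation: for a small percentage change in X, the percentage change in Y is approximately 2.00 times as large.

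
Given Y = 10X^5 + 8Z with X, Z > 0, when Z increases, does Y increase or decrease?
Y increases

Taking the partial derivative:
∂Y/∂Z = 8

∂Y/∂Z = 8 > 0 (assuming positive values)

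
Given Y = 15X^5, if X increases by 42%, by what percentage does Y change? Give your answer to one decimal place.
477.4%

For Y = 15X^5:
If X → X(1 + 0.42)
Then Y → Y · (1 + 0.42)^5
     ≈ Y · 5.7735

Percentage change = ((1 + 0.42)^5 − 1) × 100% ≈ 477.4%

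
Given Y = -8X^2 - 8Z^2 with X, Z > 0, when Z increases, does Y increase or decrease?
Y decreases

Taking the partial derivative:
∂Y/∂Z = -16Z

∂Y/∂Z = -16Z < 0 (assuming positive values)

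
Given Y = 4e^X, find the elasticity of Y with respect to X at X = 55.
Elasticity = 55

Elasticity = (dY/dX) · (X/Y)

dY/dX = 4·e^X
At X = 55: dY/dX = 4·e^55, Y = 4·e^55

Elasticity = (4·e^55) · (55 / (4·e^55)) = 55

Interpretation: for a small percentage change in X, the percentage change in Y is approximately 55.00 times as large.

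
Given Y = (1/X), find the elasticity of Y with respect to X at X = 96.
Elasticity = -1

Elasticity = (dY/dX) · (X/Y)

dY/dX = -1/X²
At X = 96: dY/dX = -1/9216, Y = 1/96

Elasticity = (-1/9216) · (96 / (1/96)) = -1

Interpretation: for a small percentage change in X, the percentage change in Y is approximately -1.00 times as large.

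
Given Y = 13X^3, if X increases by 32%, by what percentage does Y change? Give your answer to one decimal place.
130.0%

For Y = 13X^3:
If X → X(1 + 0.32)
Then Y → Y · (1 + 0.32)^3
     ≈ Y · 2.3000

Percentage change = ((1 + 0.32)^3 − 1) × 100% ≈ 130.0%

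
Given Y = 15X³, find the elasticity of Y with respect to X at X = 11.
Elasticity = 3

Elasticity = (dY/dX) · (X/Y)

dY/dX = 45·X²
At X = 11: dY/dX = 5445, Y = 19965

Elasticity = 5445 · (11 / 19965) = 3

Interpretation: for a small percentage change in X, the percentage change in Y is approximately 3.00 times as large.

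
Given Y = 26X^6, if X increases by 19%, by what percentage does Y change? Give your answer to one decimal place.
184.0%

For Y = 26X^6:
If X → X(1 + 0.19)
Then Y → Y · (1 + 0.19)^6
     ≈ Y · 2.8398

Percentage change = ((1 + 0.19)^6 − 1) × 100% ≈ 184.0%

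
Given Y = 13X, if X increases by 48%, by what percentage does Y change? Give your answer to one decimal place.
48.0%

For Y = 13X:
If X → X(1 + 0.48)
Then Y → Y · (1 + 0.48)^1
     = Y · 1.4800

Percentage change = ((1 + 0.48)^1 − 1) × 100% = 48.0%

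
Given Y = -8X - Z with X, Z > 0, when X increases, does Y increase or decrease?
Y decreases

Taking the partial derivative:
∂Y/∂X = -8

∂Y/∂X = -8 < 0 (assuming positive values)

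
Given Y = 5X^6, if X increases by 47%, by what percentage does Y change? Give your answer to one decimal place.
909.0%

For Y = 5X^6:
If X → X(1 + 0.47)
Then Y → Y · (1 + 0.47)^6
     ≈ Y · 10.0903

Percentage change = ((1 + 0.47)^6 − 1) × 100% ≈ 909.0%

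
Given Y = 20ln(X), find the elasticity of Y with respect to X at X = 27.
Elasticity = 1/ln(27) ≈ 0.3034

Elasticity = (dY/dX) · (X/Y)

dY/dX = 20/X
At X = 27: dY/dX = 20/27, Y = 20·ln(27)

Elasticity = (20/27) · (27 / (20·ln(27))) = 1/ln(27) ≈ 0.3034

Interpretation: for a small percentage change in X, the percentage change in Y is approximately 0.30 times as large.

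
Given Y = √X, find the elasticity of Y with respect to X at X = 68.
Elasticity = 1/2

Elasticity = (dY/dX) · (X/Y)

dY/dX = 1/(2·√X)
At X = 68: dY/dX = √17/68, Y = 2·√17

Elasticity = (√17/68) · (68 / (2·√17)) = 1/2

Interpretation: for a small percentage change in X, the percentage change in Y is approximately 0.50 times as large.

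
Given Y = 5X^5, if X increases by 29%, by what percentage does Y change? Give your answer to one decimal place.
257.2%

For Y = 5X^5:
If X → X(1 + 0.29)
Then Y → Y · (1 + 0.29)^5
     ≈ Y · 3.5723

Percentage change = ((1 + 0.29)^5 − 1) × 100% ≈ 257.2%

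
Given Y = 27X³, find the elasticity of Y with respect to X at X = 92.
Elasticity = 3

Elasticity = (dY/dX) · (X/Y)

dY/dX = 81·X²
At X = 92: dY/dX = 685584, Y = 21024576

Elasticity = 685584 · (92 / 21024576) = 3

Interpretation: for a small percentage change in X, the percentage change in Y is approximately 3.00 times as large.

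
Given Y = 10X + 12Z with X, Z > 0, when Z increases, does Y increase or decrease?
Y increases

Taking the partial derivative:
∂Y/∂Z = 12

∂Y/∂Z = 12 > 0 (assuming positive values)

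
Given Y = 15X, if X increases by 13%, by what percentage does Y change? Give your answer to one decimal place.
13.0%

For Y = 15X:
If X → X(1 + 0.13)
Then Y → Y · (1 + 0.13)^1
     = Y · 1.1300

Percentage change = ((1 + 0.13)^1 − 1) × 100% = 13.0%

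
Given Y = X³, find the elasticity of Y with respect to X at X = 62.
Elasticity = 3

Elasticity = (dY/dX) · (X/Y)

dY/dX = 3·X²
At X = 62: dY/dX = 11532, Y = 238328

Elasticity = 11532 · (62 / 238328) = 3

Interpretation: for a small percentage change in X, the percentage change in Y is approximately 3.00 times as large.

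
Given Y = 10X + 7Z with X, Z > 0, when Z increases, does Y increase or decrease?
Y increases

Taking the partial derivative:
∂Y/∂Z = 7

∂Y/∂Z = 7 > 0 (assuming positive values)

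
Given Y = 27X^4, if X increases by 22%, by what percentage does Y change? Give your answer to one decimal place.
121.5%

For Y = 27X^4:
If X → X(1 + 0.22)
Then Y → Y · (1 + 0.22)^4
     ≈ Y · 2.2153

Percentage change = ((1 + 0.22)^4 − 1) × 100% ≈ 121.5%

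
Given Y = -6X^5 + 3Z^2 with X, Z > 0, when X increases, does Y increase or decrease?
Y decreases

Taking the partial derivative:
∂Y/∂X = -30X^4

∂Y/∂X = -30X^4 < 0 (assuming positive values)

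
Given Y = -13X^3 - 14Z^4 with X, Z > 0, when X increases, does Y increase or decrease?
Y decreases

Taking the partial derivative:
∂Y/∂X = -39X^2

∂Y/∂X = -39X^2 < 0 (assuming positive values)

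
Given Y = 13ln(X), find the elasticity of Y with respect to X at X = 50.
Elasticity = 1/ln(50) ≈ 0.2556

Elasticity = (dY/dX) · (X/Y)

dY/dX = 13/X
At X = 50: dY/dX = 13/50, Y = 13·ln(50)

Elasticity = (13/50) · (50 / (13·ln(50))) = 1/ln(50) ≈ 0.2556

Interpretation: for a small percentage change in X, the percentage change in Y is approximately 0.26 times as large.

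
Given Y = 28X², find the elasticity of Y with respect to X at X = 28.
Elasticity = 2

Elasticity = (dY/dX) · (X/Y)

dY/dX = 56·X
At X = 28: dY/dX = 1568, Y = 21952

Elasticity = 1568 · (28 / 21952) = 2

Interpretation: for a small percentage change in X, the percentage change in Y is approximately 2.00 times as large.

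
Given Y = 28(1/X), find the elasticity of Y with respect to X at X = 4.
Elasticity = -1

Elasticity = (dY/dX) · (X/Y)

dY/dX = -28/X²
At X = 4: dY/dX = -7/4, Y = 7

Elasticity = (-7/4) · (4 / 7) = -1

Interpretation: for a small percentage change in X, the percentage change in Y is approximately -1.00 times as large.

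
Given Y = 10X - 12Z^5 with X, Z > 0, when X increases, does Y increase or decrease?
Y increases

Taking the partial derivative:
∂Y/∂X = 10

∂Y/∂X = 10 > 0 (assuming positive values)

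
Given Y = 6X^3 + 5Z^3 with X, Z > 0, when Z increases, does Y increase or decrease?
Y increases

Taking the partial derivative:
∂Y/∂Z = 15Z^2

∂Y/∂Z = 15Z^2 > 0 (assuming positive values)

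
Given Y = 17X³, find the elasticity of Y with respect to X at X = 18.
Elasticity = 3

Elasticity = (dY/dX) · (X/Y)

dY/dX = 51·X²
At X = 18: dY/dX = 16524, Y = 99144

Elasticity = 16524 · (18 / 99144) = 3

Interpretation: for a small percentage change in X, the percentage change in Y is approximately 3.00 times as large.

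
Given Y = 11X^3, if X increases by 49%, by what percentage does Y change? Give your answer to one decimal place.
230.8%

For Y = 11X^3:
If X → X(1 + 0.49)
Then Y → Y · (1 + 0.49)^3
     ≈ Y · 3.3079

Percentage change = ((1 + 0.49)^3 − 1) × 100% ≈ 230.8%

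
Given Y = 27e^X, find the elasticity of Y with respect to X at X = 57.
Elasticity = 57

Elasticity = (dY/dX) · (X/Y)

dY/dX = 27·e^X
At X = 57: dY/dX = 27·e^57, Y = 27·e^57

Elasticity = (27·e^57) · (57 / (27·e^57)) = 57

Interpretation: for a small percentage change in X, the percentage change in Y is approximately 57.00 times as large.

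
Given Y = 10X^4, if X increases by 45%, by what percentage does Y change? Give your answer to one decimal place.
342.1%

For Y = 10X^4:
If X → X(1 + 0.45)
Then Y → Y · (1 + 0.45)^4
     ≈ Y · 4.4205

Percentage change = ((1 + 0.45)^4 − 1) × 100% ≈ 342.1%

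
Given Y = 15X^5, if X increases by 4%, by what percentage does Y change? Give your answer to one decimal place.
21.7%

For Y = 15X^5:
If X → X(1 + 0.04)
Then Y → Y · (1 + 0.04)^5
     ≈ Y · 1.2167

Percentage change = ((1 + 0.04)^5 − 1) × 100% ≈ 21.7%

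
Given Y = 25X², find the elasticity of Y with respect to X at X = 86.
Elasticity = 2

Elasticity = (dY/dX) · (X/Y)

dY/dX = 50·X
At X = 86: dY/dX = 4300, Y = 184900

Elasticity = 4300 · (86 / 184900) = 2

Interpretation: for a small percentage change in X, the percentage change in Y is approximately 2.00 times as large.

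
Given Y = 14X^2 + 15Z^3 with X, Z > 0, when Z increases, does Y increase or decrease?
Y increases

Taking the partial derivative:
∂Y/∂Z = 45Z^2

∂Y/∂Z = 45Z^2 > 0 (assuming positive values)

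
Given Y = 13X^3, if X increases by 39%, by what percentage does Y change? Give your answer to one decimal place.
168.6%

For Y = 13X^3:
If X → X(1 + 0.39)
Then Y → Y · (1 + 0.39)^3
     ≈ Y · 2.6856

Percentage change = ((1 + 0.39)^3 − 1) × 100% ≈ 168.6%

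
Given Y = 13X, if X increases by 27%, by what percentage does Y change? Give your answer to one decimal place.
27.0%

For Y = 13X:
If X → X(1 + 0.27)
Then Y → Y · (1 + 0.27)^1
     = Y · 1.2700

Percentage change = ((1 + 0.27)^1 − 1) × 100% = 27.0%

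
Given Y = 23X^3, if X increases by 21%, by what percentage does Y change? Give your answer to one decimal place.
77.2%

For Y = 23X^3:
If X → X(1 + 0.21)
Then Y → Y · (1 + 0.21)^3
     ≈ Y · 1.7716

Percentage change = ((1 + 0.21)^3 − 1) × 100% ≈ 77.2%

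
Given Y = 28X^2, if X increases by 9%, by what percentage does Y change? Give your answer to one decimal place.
18.8%

For Y = 28X^2:
If X → X(1 + 0.09)
Then Y → Y · (1 + 0.09)^2
     = Y · 1.1881

Percentage change = ((1 + 0.09)^2 − 1) × 100% ≈ 18.8%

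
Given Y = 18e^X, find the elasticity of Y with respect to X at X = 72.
Elasticity = 72

Elasticity = (dY/dX) · (X/Y)

dY/dX = 18·e^X
At X = 72: dY/dX = 18·e^72, Y = 18·e^72

Elasticity = (18·e^72) · (72 / (18·e^72)) = 72

Interpretation: for a small percentage change in X, the percentage change in Y is approximately 72.00 times as large.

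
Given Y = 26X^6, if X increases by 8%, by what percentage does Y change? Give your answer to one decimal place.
58.7%

For Y = 26X^6:
If X → X(1 + 0.08)
Then Y → Y · (1 + 0.08)^6
     ≈ Y · 1.5869

Percentage change = ((1 + 0.08)^6 − 1) × 100% ≈ 58.7%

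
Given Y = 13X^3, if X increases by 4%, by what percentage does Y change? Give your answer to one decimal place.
12.5%

For Y = 13X^3:
If X → X(1 + 0.04)
Then Y → Y · (1 + 0.04)^3
     ≈ Y · 1.1249

Percentage change = ((1 + 0.04)^3 − 1) × 100% ≈ 12.5%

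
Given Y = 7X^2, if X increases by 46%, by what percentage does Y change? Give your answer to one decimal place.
113.2%

For Y = 7X^2:
If X → X(1 + 0.46)
Then Y → Y · (1 + 0.46)^2
     = Y · 2.1316

Percentage change = ((1 + 0.46)^2 − 1) × 100% ≈ 113.2%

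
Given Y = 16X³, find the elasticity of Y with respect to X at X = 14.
Elasticity = 3

Elasticity = (dY/dX) · (X/Y)

dY/dX = 48·X²
At X = 14: dY/dX = 9408, Y = 43904

Elasticity = 9408 · (14 / 43904) = 3

Interpretation: for a small percentage change in X, the percentage change in Y is approximately 3.00 times as large.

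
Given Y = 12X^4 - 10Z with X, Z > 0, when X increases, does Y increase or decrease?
Y increases

Taking the partial derivative:
∂Y/∂X = 48X^3

∂Y/∂X = 48X^3 > 0 (assuming positive values)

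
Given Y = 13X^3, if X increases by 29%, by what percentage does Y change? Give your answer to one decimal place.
114.7%

For Y = 13X^3:
If X → X(1 + 0.29)
Then Y → Y · (1 + 0.29)^3
     ≈ Y · 2.1467

Percentage change = ((1 + 0.29)^3 − 1) × 100% ≈ 114.7%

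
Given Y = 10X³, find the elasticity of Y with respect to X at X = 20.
Elasticity = 3

Elasticity = (dY/dX) · (X/Y)

dY/dX = 30·X²
At X = 20: dY/dX = 12000, Y = 80000

Elasticity = 12000 · (20 / 80000) = 3

Interpretation: for a small percentage change in X, the percentage change in Y is approximately 3.00 times as large.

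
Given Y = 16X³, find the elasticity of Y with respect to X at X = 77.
Elasticity = 3

Elasticity = (dY/dX) · (X/Y)

dY/dX = 48·X²
At X = 77: dY/dX = 284592, Y = 7304528

Elasticity = 284592 · (77 / 7304528) = 3

Interpretation: for a small percentage change in X, the percentage change in Y is approximately 3.00 times as large.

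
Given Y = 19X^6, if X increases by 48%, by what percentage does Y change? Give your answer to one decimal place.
950.9%

For Y = 19X^6:
If X → X(1 + 0.48)
Then Y → Y · (1 + 0.48)^6
     ≈ Y · 10.5092

Percentage change = ((1 + 0.48)^6 − 1) × 100% ≈ 950.9%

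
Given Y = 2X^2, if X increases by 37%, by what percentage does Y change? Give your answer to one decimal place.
87.7%

For Y = 2X^2:
If X → X(1 + 0.37)
Then Y → Y · (1 + 0.37)^2
     = Y · 1.8769

Percentage change = ((1 + 0.37)^2 − 1) × 100% ≈ 87.7%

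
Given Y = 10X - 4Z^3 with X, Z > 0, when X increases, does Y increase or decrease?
Y increases

Taking the partial derivative:
∂Y/∂X = 10

∂Y/∂X = 10 > 0 (assuming positive values)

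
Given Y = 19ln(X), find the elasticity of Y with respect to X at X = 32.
Elasticity = 1/ln(32) ≈ 0.2885

Elasticity = (dY/dX) · (X/Y)

dY/dX = 19/X
At X = 32: dY/dX = 19/32, Y = 19·ln(32)

Elasticity = (19/32) · (32 / (19·ln(32))) = 1/ln(32) ≈ 0.2885

Interpretation: for a small percentage change in X, the percentage change in Y is approximately 0.29 times as large.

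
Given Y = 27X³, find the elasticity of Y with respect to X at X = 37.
Elasticity = 3

Elasticity = (dY/dX) · (X/Y)

dY/dX = 81·X²
At X = 37: dY/dX = 110889, Y = 1367631

Elasticity = 110889 · (37 / 1367631) = 3

Interpretation: for a small percentage change in X, the percentage change in Y is approximately 3.00 times as large.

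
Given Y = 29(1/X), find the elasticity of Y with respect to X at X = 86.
Elasticity = -1

Elasticity = (dY/dX) · (X/Y)

dY/dX = -29/X²
At X = 86: dY/dX = -29/7396, Y = 29/86

Elasticity = (-29/7396) · (86 / (29/86)) = -1

Interpretation: for a small percentage change in X, the percentage change in Y is approximately -1.00 times as large.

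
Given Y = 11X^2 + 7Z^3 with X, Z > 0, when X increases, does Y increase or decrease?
Y increases

Taking the partial derivative:
∂Y/∂X = 22X

∂Y/∂X = 22X > 0 (assuming positive values)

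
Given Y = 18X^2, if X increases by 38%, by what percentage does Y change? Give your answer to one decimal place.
90.4%

For Y = 18X^2:
If X → X(1 + 0.38)
Then Y → Y · (1 + 0.38)^2
     = Y · 1.9044

Percentage change = ((1 + 0.38)^2 − 1) × 100% ≈ 90.4%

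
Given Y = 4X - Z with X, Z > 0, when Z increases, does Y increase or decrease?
Y decreases

Taking the partial derivative:
∂Y/∂Z = -1

∂Y/∂Z = -1 < 0 (assuming positive values)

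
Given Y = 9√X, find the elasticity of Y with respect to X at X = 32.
Elasticity = 1/2

Elasticity = (dY/dX) · (X/Y)

dY/dX = 9/(2·√X)
At X = 32: dY/dX = 9·√2/16, Y = 36·√2

Elasticity = (9·√2/16) · (32 / (36·√2)) = 1/2

Interpretation: for a small percentage change in X, the percentage change in Y is approximately 0.50 times as large.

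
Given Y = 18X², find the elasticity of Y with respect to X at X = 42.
Elasticity = 2

Elasticity = (dY/dX) · (X/Y)

dY/dX = 36·X
At X = 42: dY/dX = 1512, Y = 31752

Elasticity = 1512 · (42 / 31752) = 2

Interpretation: for a small percentage change in X, the percentage change in Y is approximately 2.00 times as large.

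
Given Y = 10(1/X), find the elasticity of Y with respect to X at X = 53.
Elasticity = -1

Elasticity = (dY/dX) · (X/Y)

dY/dX = -10/X²
At X = 53: dY/dX = -10/2809, Y = 10/53

Elasticity = (-10/2809) · (53 / (10/53)) = -1

Interpretation: for a small percentage change in X, the percentage change in Y is approximately -1.00 times as large.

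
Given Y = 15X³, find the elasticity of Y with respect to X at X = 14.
Elasticity = 3

Elasticity = (dY/dX) · (X/Y)

dY/dX = 45·X²
At X = 14: dY/dX = 8820, Y = 41160

Elasticity = 8820 · (14 / 41160) = 3

Interpretation: for a small percentage change in X, the percentage change in Y is approximately 3.00 times as large.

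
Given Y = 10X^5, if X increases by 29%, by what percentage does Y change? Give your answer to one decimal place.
257.2%

For Y = 10X^5:
If X → X(1 + 0.29)
Then Y → Y · (1 + 0.29)^5
     ≈ Y · 3.5723

Percentage change = ((1 + 0.29)^5 − 1) × 100% ≈ 257.2%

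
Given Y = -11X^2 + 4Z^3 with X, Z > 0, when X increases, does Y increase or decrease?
Y decreases

Taking the partial derivative:
∂Y/∂X = -22X

∂Y/∂X = -22X < 0 (assuming positive values)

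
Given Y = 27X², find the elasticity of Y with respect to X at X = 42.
Elasticity = 2

Elasticity = (dY/dX) · (X/Y)

dY/dX = 54·X
At X = 42: dY/dX = 2268, Y = 47628

Elasticity = 2268 · (42 / 47628) = 2

Interpretation: for a small percentage change in X, the percentage change in Y is approximately 2.00 times as large.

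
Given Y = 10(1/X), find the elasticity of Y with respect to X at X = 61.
Elasticity = -1

Elasticity = (dY/dX) · (X/Y)

dY/dX = -10/X²
At X = 61: dY/dX = -10/3721, Y = 10/61

Elasticity = (-10/3721) · (61 / (10/61)) = -1

Interpretation: for a small percentage change in X, the percentage change in Y is approximately -1.00 times as large.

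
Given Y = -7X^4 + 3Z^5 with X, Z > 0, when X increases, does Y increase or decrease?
Y decreases

Taking the partial derivative:
∂Y/∂X = -28X^3

∂Y/∂X = -28X^3 < 0 (assuming positive values)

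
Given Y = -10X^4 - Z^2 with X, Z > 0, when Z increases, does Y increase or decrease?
Y decreases

Taking the partial derivative:
∂Y/∂Z = -2Z

∂Y/∂Z = -2Z < 0 (assuming positive values)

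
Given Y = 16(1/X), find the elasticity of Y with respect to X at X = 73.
Elasticity = -1

Elasticity = (dY/dX) · (X/Y)

dY/dX = -16/X²
At X = 73: dY/dX = -16/5329, Y = 16/73

Elasticity = (-16/5329) · (73 / (16/73)) = -1

Interpretation: for a small percentage change in X, the percentage change in Y is approximately -1.00 times as large.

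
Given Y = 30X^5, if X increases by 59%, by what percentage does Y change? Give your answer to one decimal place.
916.2%

For Y = 30X^5:
If X → X(1 + 0.59)
Then Y → Y · (1 + 0.59)^5
     ≈ Y · 10.1622

Percentage change = ((1 + 0.59)^5 − 1) × 100% ≈ 916.2%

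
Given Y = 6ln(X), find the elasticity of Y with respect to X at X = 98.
Elasticity = 1/ln(98) ≈ 0.2181

Elasticity = (dY/dX) · (X/Y)

dY/dX = 6/X
At X = 98: dY/dX = 3/49, Y = 6·ln(98)

Elasticity = (3/49) · (98 / (6·ln(98))) = 1/ln(98) ≈ 0.2181

Interpretation: for a small percentage change in X, the percentage change in Y is approximately 0.22 times as large.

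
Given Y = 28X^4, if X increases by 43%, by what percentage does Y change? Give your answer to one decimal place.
318.2%

For Y = 28X^4:
If X → X(1 + 0.43)
Then Y → Y · (1 + 0.43)^4
     ≈ Y · 4.1816

Percentage change = ((1 + 0.43)^4 − 1) × 100% ≈ 318.2%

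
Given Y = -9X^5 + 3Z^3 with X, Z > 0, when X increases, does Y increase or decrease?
Y decreases

Taking the partial derivative:
∂Y/∂X = -45X^4

∂Y/∂X = -45X^4 < 0 (assuming positive values)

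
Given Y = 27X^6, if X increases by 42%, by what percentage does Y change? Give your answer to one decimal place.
719.8%

For Y = 27X^6:
If X → X(1 + 0.42)
Then Y → Y · (1 + 0.42)^6
     ≈ Y · 8.1984

Percentage change = ((1 + 0.42)^6 − 1) × 100% ≈ 719.8%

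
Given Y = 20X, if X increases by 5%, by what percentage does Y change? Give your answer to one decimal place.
5.0%

For Y = 20X:
If X → X(1 + 0.05)
Then Y → Y · (1 + 0.05)^1
     = Y · 1.0500

Percentage change = ((1 + 0.05)^1 − 1) × 100% = 5.0%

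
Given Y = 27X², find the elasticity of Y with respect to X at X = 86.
Elasticity = 2

Elasticity = (dY/dX) · (X/Y)

dY/dX = 54·X
At X = 86: dY/dX = 4644, Y = 199692

Elasticity = 4644 · (86 / 199692) = 2

Interpretation: for a small percentage change in X, the percentage change in Y is approximately 2.00 times as large.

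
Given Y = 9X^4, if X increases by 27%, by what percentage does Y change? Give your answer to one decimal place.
160.1%

For Y = 9X^4:
If X → X(1 + 0.27)
Then Y → Y · (1 + 0.27)^4
     ≈ Y · 2.6014

Percentage change = ((1 + 0.27)^4 − 1) × 100% ≈ 160.1%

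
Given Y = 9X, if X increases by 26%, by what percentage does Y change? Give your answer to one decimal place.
26.0%

For Y = 9X:
If X → X(1 + 0.26)
Then Y → Y · (1 + 0.26)^1
     = Y · 1.2600

Percentage change = ((1 + 0.26)^1 − 1) × 100% = 26.0%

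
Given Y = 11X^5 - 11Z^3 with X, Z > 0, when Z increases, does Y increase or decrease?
Y decreases

Taking the partial derivative:
∂Y/∂Z = -33Z^2

∂Y/∂Z = -33Z^2 < 0 (assuming positive values)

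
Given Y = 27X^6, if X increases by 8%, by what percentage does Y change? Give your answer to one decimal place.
58.7%

For Y = 27X^6:
If X → X(1 + 0.08)
Then Y → Y · (1 + 0.08)^6
     ≈ Y · 1.5869

Percentage change = ((1 + 0.08)^6 − 1) × 100% ≈ 58.7%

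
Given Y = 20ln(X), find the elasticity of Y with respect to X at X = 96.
Elasticity = 1/ln(96) ≈ 0.2191

Elasticity = (dY/dX) · (X/Y)

dY/dX = 20/X
At X = 96: dY/dX = 5/24, Y = 20·ln(96)

Elasticity = (5/24) · (96 / (20·ln(96))) = 1/ln(96) ≈ 0.2191

Interpretation: for a small percentage change in X, the percentage change in Y is approximately 0.22 times as large.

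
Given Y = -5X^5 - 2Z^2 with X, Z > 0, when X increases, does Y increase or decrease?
Y decreases

Taking the partial derivative:
∂Y/∂X = -25X^4

∂Y/∂X = -25X^4 < 0 (assuming positive values)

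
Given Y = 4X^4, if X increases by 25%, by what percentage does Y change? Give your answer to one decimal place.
144.1%

For Y = 4X^4:
If X → X(1 + 0.25)
Then Y → Y · (1 + 0.25)^4
     ≈ Y · 2.4414

Percentage change = ((1 + 0.25)^4 − 1) × 100% ≈ 144.1%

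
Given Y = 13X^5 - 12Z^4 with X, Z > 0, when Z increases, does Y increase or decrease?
Y decreases

Taking the partial derivative:
∂Y/∂Z = -48Z^3

∂Y/∂Z = -48Z^3 < 0 (assuming positive values)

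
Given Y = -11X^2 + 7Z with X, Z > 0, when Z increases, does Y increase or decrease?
Y increases

Taking the partial derivative:
∂Y/∂Z = 7

∂Y/∂Z = 7 > 0 (assuming positive values)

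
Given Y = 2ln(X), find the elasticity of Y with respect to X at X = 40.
Elasticity = 1/ln(40) ≈ 0.2711

Elasticity = (dY/dX) · (X/Y)

dY/dX = 2/X
At X = 40: dY/dX = 1/20, Y = 2·ln(40)

Elasticity = (1/20) · (40 / (2·ln(40))) = 1/ln(40) ≈ 0.2711

Interpretation: for a small percentage change in X, the percentage change in Y is approximately 0.27 times as large.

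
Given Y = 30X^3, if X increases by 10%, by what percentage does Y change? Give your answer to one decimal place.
33.1%

For Y = 30X^3:
If X → X(1 + 0.1)
Then Y → Y · (1 + 0.1)^3
     = Y · 1.3310

Percentage change = ((1 + 0.1)^3 − 1) × 100% = 33.1%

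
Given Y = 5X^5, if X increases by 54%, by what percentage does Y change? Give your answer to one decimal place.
766.2%

For Y = 5X^5:
If X → X(1 + 0.54)
Then Y → Y · (1 + 0.54)^5
     ≈ Y · 8.6617

Percentage change = ((1 + 0.54)^5 − 1) × 100% ≈ 766.2%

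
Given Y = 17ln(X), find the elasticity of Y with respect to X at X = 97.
Elasticity = 1/ln(97) ≈ 0.2186

Elasticity = (dY/dX) · (X/Y)

dY/dX = 17/X
At X = 97: dY/dX = 17/97, Y = 17·ln(97)

Elasticity = (17/97) · (97 / (17·ln(97))) = 1/ln(97) ≈ 0.2186

Interpretation: for a small percentage change in X, the percentage change in Y is approximately 0.22 times as large.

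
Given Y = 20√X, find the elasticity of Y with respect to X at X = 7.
Elasticity = 1/2

Elasticity = (dY/dX) · (X/Y)

dY/dX = 10/√X
At X = 7: dY/dX = 10·√7/7, Y = 20·√7

Elasticity = (10·√7/7) · (7 / (20·√7)) = 1/2

Interpretation: for a small percentage change in X, the percentage change in Y is approximately 0.50 times as large.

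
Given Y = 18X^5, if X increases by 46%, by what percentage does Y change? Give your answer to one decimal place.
563.4%

For Y = 18X^5:
If X → X(1 + 0.46)
Then Y → Y · (1 + 0.46)^5
     ≈ Y · 6.6338

Percentage change = ((1 + 0.46)^5 − 1) × 100% ≈ 563.4%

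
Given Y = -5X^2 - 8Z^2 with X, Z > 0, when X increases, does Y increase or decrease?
Y decreases

Taking the partial derivative:
∂Y/∂X = -10X

∂Y/∂X = -10X < 0 (assuming positive values)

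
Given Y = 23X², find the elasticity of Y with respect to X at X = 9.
Elasticity = 2

Elasticity = (dY/dX) · (X/Y)

dY/dX = 46·X
At X = 9: dY/dX = 414, Y = 1863

Elasticity = 414 · (9 / 1863) = 2

Interpretation: for a small percentage change in X, the percentage change in Y is approximately 2.00 times as large.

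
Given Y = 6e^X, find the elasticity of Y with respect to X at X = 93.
Elasticity = 93

Elasticity = (dY/dX) · (X/Y)

dY/dX = 6·e^X
At X = 93: dY/dX = 6·e^93, Y = 6·e^93

Elasticity = (6·e^93) · (93 / (6·e^93)) = 93

Interpretation: for a small percentage change in X, the percentage change in Y is approximately 93.00 times as large.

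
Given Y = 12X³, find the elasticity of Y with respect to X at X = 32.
Elasticity = 3

Elasticity = (dY/dX) · (X/Y)

dY/dX = 36·X²
At X = 32: dY/dX = 36864, Y = 393216

Elasticity = 36864 · (32 / 393216) = 3

Interpretation: for a small percentage change in X, the percentage change in Y is approximately 3.00 times as large.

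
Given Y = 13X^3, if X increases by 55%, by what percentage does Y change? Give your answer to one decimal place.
272.4%

For Y = 13X^3:
If X → X(1 + 0.55)
Then Y → Y · (1 + 0.55)^3
     ≈ Y · 3.7239

Percentage change = ((1 + 0.55)^3 − 1) × 100% ≈ 272.4%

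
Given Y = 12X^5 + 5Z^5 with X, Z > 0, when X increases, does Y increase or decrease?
Y increases

Taking the partial derivative:
∂Y/∂X = 60X^4

∂Y/∂X = 60X^4 > 0 (assuming positive values)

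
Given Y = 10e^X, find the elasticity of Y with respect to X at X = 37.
Elasticity = 37

Elasticity = (dY/dX) · (X/Y)

dY/dX = 10·e^X
At X = 37: dY/dX = 10·e^37, Y = 10·e^37

Elasticity = (10·e^37) · (37 / (10·e^37)) = 37

Interpretation: for a small percentage change in X, the percentage change in Y is approximately 37.00 times as large.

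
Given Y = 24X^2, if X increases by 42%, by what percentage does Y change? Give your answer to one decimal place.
101.6%

For Y = 24X^2:
If X → X(1 + 0.42)
Then Y → Y · (1 + 0.42)^2
     = Y · 2.0164

Percentage change = ((1 + 0.42)^2 − 1) × 100% ≈ 101.6%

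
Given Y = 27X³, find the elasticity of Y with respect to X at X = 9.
Elasticity = 3

Elasticity = (dY/dX) · (X/Y)

dY/dX = 81·X²
At X = 9: dY/dX = 6561, Y = 19683

Elasticity = 6561 · (9 / 19683) = 3

Interpretation: for a small percentage change in X, the percentage change in Y is approximately 3.00 times as large.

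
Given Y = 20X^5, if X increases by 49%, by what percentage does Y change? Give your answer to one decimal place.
634.4%

For Y = 20X^5:
If X → X(1 + 0.49)
Then Y → Y · (1 + 0.49)^5
     ≈ Y · 7.3440

Percentage change = ((1 + 0.49)^5 − 1) × 100% ≈ 634.4%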